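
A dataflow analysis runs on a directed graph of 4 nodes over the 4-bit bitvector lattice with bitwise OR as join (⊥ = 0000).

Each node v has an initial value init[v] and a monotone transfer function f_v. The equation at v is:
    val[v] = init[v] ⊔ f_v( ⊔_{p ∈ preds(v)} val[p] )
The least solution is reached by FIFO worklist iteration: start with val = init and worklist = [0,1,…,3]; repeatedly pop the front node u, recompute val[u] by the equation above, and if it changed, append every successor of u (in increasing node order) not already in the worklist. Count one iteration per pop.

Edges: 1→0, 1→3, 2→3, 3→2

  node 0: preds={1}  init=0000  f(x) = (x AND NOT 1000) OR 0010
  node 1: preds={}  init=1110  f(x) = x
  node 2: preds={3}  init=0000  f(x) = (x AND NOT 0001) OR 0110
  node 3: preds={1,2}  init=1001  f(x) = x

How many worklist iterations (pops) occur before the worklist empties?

Trace (5 dequeues):
  [1] u=0 | in 1110 | out 0110 | prev 0000 | push {}
  [2] u=1 | in 0000 | out 1110 | ==
  [3] u=2 | in 1001 | out 1110 | prev 0000 | push {}
  [4] u=3 | in 1110 | out 1111 | prev 1001 | push {2}
  [5] u=2 | in 1111 | out 1110 | ==

Converged values:
  [0] 0110
  [1] 1110
  [2] 1110
  [3] 1111

5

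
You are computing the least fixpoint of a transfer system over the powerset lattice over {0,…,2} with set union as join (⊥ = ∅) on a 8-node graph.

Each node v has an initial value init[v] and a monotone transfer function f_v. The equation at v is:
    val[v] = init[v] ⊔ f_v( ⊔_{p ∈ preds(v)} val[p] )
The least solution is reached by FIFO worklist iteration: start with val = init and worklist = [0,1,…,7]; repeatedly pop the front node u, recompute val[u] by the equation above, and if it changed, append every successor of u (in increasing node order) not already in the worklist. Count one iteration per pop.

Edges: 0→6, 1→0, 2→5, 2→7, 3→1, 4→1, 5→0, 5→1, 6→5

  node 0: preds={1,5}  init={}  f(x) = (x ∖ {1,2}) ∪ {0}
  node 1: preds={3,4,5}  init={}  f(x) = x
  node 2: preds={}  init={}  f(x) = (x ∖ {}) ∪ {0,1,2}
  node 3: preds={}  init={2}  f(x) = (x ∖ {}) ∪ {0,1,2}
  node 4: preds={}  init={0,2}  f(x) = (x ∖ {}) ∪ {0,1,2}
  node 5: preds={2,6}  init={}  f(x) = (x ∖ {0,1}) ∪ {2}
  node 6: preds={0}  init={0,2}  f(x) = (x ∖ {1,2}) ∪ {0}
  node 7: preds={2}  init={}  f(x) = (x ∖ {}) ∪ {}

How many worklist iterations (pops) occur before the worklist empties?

Trace (11 dequeues):
  [1] u=0 | in {} | out {0} | prev {} | push {}
  [2] u=1 | in {0,2} | out {0,2} | prev {} | push {0}
  [3] u=2 | in {} | out {0,1,2} | prev {} | push {}
  [4] u=3 | in {} | out {0,1,2} | prev {2} | push {1}
  [5] u=4 | in {} | out {0,1,2} | prev {0,2} | push {}
  [6] u=5 | in {0,1,2} | out {2} | prev {} | push {}
  [7] u=6 | in {0} | out {0,2} | ==
  [8] u=7 | in {0,1,2} | out {0,1,2} | prev {} | push {}
  [9] u=0 | in {0,2} | out {0} | ==
  [10] u=1 | in {0,1,2} | out {0,1,2} | prev {0,2} | push {0}
  [11] u=0 | in {0,1,2} | out {0} | ==

Converged values:
  [0] {0}
  [1] {0,1,2}
  [2] {0,1,2}
  [3] {0,1,2}
  [4] {0,1,2}
  [5] {2}
  [6] {0,2}
  [7] {0,1,2}

11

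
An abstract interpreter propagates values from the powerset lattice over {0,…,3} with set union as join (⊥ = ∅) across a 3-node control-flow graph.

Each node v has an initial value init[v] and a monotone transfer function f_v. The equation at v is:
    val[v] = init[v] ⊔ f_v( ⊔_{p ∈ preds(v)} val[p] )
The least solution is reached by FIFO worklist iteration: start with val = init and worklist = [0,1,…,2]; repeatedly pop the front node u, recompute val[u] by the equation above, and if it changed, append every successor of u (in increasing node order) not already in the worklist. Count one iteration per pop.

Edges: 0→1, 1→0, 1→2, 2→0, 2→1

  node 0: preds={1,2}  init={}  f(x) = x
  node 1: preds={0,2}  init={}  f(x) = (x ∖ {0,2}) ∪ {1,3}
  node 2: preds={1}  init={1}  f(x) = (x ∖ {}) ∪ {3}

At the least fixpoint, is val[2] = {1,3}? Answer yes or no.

Iteration log — 5 steps:
  step 1. node 0  ⊔preds={1}  new={1}  old={}  +wl: 
  step 2. node 1  ⊔preds={1}  new={1,3}  old={}  +wl: 0
  step 3. node 2  ⊔preds={1,3}  new={1,3}  old={1}  +wl: 1
  step 4. node 0  ⊔preds={1,3}  new={1,3}  old={1}  +wl: 
  step 5. node 1  ⊔preds={1,3}  new={1,3}  stable

Least fixpoint reached:
  node 0: {1,3}
  node 1: {1,3}
  node 2: {1,3}

yes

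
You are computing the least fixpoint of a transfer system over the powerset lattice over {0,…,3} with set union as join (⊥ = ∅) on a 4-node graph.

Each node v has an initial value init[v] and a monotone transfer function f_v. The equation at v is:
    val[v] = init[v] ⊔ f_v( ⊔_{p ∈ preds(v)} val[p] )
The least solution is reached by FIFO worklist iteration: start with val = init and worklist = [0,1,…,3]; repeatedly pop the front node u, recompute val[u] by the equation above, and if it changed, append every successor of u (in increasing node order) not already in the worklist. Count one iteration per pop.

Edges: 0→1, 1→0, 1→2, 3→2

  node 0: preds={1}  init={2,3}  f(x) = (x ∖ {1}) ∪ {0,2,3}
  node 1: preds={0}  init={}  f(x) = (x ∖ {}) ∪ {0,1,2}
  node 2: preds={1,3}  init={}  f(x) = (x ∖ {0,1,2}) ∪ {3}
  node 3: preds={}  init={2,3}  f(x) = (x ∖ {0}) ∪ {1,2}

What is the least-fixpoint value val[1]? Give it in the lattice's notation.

{0,1,2,3}

Worklist (6 pops):
  #1 pop 0: in={} → {0,2,3} (was {2,3}); enqueue []
  #2 pop 1: in={0,2,3} → {0,1,2,3} (was {}); enqueue [0]
  #3 pop 2: in={0,1,2,3} → {3} (was {}); enqueue []
  #4 pop 3: in={} → {1,2,3} (was {2,3}); enqueue [2]
  #5 pop 0: in={0,1,2,3} → {0,2,3} (no change)
  #6 pop 2: in={0,1,2,3} → {3} (no change)

Fixpoint:
  val[0] = {0,2,3}
  val[1] = {0,1,2,3}
  val[2] = {3}
  val[3] = {1,2,3}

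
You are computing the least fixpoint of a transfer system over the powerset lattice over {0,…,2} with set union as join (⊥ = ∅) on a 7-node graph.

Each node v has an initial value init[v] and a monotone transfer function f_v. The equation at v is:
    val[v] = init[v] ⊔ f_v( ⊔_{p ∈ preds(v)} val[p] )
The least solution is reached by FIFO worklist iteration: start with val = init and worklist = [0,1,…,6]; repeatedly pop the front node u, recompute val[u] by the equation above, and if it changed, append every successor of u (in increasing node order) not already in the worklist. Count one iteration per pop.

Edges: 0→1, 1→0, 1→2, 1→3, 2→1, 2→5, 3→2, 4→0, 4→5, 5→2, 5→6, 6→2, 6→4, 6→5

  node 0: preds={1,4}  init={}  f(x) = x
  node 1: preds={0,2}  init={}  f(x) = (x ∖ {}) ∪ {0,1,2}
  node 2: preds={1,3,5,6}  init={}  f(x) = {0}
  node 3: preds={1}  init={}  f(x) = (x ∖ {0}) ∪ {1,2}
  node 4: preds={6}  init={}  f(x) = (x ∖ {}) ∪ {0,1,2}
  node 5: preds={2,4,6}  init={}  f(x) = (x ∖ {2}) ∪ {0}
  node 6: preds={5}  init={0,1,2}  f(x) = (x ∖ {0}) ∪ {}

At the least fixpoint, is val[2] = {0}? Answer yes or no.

yes

Iteration log — 10 steps:
  step 1. node 0  ⊔preds={}  new={}  stable
  step 2. node 1  ⊔preds={}  new={0,1,2}  old={}  +wl: 0
  step 3. node 2  ⊔preds={0,1,2}  new={0}  old={}  +wl: 1
  step 4. node 3  ⊔preds={0,1,2}  new={1,2}  old={}  +wl: 2
  step 5. node 4  ⊔preds={0,1,2}  new={0,1,2}  old={}  +wl: 
  step 6. node 5  ⊔preds={0,1,2}  new={0,1}  old={}  +wl: 
  step 7. node 6  ⊔preds={0,1}  new={0,1,2}  stable
  step 8. node 0  ⊔preds={0,1,2}  new={0,1,2}  old={}  +wl: 
  step 9. node 1  ⊔preds={0,1,2}  new={0,1,2}  stable
  step 10. node 2  ⊔preds={0,1,2}  new={0}  stable

Least fixpoint reached:
  node 0: {0,1,2}
  node 1: {0,1,2}
  node 2: {0}
  node 3: {1,2}
  node 4: {0,1,2}
  node 5: {0,1}
  node 6: {0,1,2}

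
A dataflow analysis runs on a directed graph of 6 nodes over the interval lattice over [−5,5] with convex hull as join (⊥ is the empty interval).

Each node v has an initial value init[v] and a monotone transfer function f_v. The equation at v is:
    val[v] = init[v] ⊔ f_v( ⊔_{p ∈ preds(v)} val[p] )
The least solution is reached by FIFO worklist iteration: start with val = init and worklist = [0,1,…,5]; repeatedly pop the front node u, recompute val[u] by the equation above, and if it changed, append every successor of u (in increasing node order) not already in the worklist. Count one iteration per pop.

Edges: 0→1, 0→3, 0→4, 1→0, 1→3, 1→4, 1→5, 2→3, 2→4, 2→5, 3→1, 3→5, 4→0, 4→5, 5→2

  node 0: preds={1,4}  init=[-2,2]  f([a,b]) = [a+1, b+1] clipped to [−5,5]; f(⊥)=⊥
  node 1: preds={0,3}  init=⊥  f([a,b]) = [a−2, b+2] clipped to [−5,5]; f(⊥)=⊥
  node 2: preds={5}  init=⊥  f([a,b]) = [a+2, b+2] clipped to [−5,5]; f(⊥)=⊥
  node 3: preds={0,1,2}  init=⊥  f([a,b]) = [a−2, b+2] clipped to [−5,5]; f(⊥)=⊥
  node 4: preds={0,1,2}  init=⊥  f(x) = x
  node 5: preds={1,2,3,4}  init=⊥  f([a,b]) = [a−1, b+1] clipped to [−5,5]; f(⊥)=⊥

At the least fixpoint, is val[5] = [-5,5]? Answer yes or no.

Iteration log — 16 steps:
  step 1. node 0  ⊔preds=⊥  new=[-2,2]  stable
  step 2. node 1  ⊔preds=[-2,2]  new=[-4,4]  old=⊥  +wl: 0
  step 3. node 2  ⊔preds=⊥  new=⊥  stable
  step 4. node 3  ⊔preds=[-4,4]  new=[-5,5]  old=⊥  +wl: 1
  step 5. node 4  ⊔preds=[-4,4]  new=[-4,4]  old=⊥  +wl: 
  step 6. node 5  ⊔preds=[-5,5]  new=[-5,5]  old=⊥  +wl: 2
  step 7. node 0  ⊔preds=[-4,4]  new=[-3,5]  old=[-2,2]  +wl: 3,4
  step 8. node 1  ⊔preds=[-5,5]  new=[-5,5]  old=[-4,4]  +wl: 0,5
  step 9. node 2  ⊔preds=[-5,5]  new=[-3,5]  old=⊥  +wl: 
  step 10. node 3  ⊔preds=[-5,5]  new=[-5,5]  stable
  step 11. node 4  ⊔preds=[-5,5]  new=[-5,5]  old=[-4,4]  +wl: 
  step 12. node 0  ⊔preds=[-5,5]  new=[-4,5]  old=[-3,5]  +wl: 1,3,4
  step 13. node 5  ⊔preds=[-5,5]  new=[-5,5]  stable
  step 14. node 1  ⊔preds=[-5,5]  new=[-5,5]  stable
  step 15. node 3  ⊔preds=[-5,5]  new=[-5,5]  stable
  step 16. node 4  ⊔preds=[-5,5]  new=[-5,5]  stable

Least fixpoint reached:
  node 0: [-4,5]
  node 1: [-5,5]
  node 2: [-3,5]
  node 3: [-5,5]
  node 4: [-5,5]
  node 5: [-5,5]

yes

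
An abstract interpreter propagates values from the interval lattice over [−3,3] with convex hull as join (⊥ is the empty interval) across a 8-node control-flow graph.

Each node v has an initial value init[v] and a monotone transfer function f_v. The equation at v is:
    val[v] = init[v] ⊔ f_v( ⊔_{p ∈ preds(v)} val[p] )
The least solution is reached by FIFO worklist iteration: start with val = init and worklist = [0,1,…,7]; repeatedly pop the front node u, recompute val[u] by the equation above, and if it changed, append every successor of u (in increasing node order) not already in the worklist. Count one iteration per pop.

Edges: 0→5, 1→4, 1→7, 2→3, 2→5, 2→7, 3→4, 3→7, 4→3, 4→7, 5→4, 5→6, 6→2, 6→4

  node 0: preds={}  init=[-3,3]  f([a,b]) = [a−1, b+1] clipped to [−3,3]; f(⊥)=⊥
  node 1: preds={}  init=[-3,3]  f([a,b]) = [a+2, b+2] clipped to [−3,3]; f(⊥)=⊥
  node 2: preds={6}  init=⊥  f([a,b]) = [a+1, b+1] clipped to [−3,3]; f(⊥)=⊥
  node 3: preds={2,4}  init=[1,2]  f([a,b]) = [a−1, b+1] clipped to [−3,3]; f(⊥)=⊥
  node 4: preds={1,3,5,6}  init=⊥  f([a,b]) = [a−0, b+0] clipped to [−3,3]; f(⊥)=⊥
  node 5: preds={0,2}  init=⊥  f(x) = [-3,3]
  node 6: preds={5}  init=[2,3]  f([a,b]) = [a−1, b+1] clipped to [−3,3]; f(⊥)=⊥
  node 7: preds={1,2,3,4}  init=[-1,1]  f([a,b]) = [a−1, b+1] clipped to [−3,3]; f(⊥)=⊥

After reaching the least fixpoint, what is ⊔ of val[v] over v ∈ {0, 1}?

Trace (14 dequeues):
  [1] u=0 | in ⊥ | out [-3,3] | ==
  [2] u=1 | in ⊥ | out [-3,3] | ==
  [3] u=2 | in [2,3] | out [3,3] | prev ⊥ | push {}
  [4] u=3 | in [3,3] | out [1,3] | prev [1,2] | push {}
  [5] u=4 | in [-3,3] | out [-3,3] | prev ⊥ | push {3}
  [6] u=5 | in [-3,3] | out [-3,3] | prev ⊥ | push {4}
  [7] u=6 | in [-3,3] | out [-3,3] | prev [2,3] | push {2}
  [8] u=7 | in [-3,3] | out [-3,3] | prev [-1,1] | push {}
  [9] u=3 | in [-3,3] | out [-3,3] | prev [1,3] | push {7}
  [10] u=4 | in [-3,3] | out [-3,3] | ==
  [11] u=2 | in [-3,3] | out [-2,3] | prev [3,3] | push {3,5}
  [12] u=7 | in [-3,3] | out [-3,3] | ==
  [13] u=3 | in [-3,3] | out [-3,3] | ==
  [14] u=5 | in [-3,3] | out [-3,3] | ==

Converged values:
  [0] [-3,3]
  [1] [-3,3]
  [2] [-2,3]
  [3] [-3,3]
  [4] [-3,3]
  [5] [-3,3]
  [6] [-3,3]
  [7] [-3,3]

[-3,3]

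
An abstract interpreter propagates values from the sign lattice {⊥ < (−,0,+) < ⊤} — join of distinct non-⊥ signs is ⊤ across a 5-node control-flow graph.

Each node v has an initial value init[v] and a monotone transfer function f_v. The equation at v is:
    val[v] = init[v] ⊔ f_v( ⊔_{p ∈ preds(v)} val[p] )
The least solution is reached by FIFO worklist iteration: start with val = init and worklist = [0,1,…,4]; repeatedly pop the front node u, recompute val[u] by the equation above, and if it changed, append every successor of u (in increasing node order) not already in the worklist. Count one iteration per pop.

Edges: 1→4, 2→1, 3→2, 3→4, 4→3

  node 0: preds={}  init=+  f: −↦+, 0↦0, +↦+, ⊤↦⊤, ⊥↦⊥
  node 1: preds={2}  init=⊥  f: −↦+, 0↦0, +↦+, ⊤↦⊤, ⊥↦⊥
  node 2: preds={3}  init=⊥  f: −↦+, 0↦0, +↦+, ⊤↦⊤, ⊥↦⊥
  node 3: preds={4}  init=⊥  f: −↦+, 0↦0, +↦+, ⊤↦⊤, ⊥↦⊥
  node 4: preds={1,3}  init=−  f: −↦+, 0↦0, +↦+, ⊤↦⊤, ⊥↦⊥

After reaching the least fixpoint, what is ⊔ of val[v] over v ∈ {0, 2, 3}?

⊤

Worklist (12 pops):
  #1 pop 0: in=⊥ → + (no change)
  #2 pop 1: in=⊥ → ⊥ (no change)
  #3 pop 2: in=⊥ → ⊥ (no change)
  #4 pop 3: in=− → + (was ⊥); enqueue [2]
  #5 pop 4: in=+ → ⊤ (was −); enqueue [3]
  #6 pop 2: in=+ → + (was ⊥); enqueue [1]
  #7 pop 3: in=⊤ → ⊤ (was +); enqueue [2,4]
  #8 pop 1: in=+ → + (was ⊥); enqueue []
  #9 pop 2: in=⊤ → ⊤ (was +); enqueue [1]
  #10 pop 4: in=⊤ → ⊤ (no change)
  #11 pop 1: in=⊤ → ⊤ (was +); enqueue [4]
  #12 pop 4: in=⊤ → ⊤ (no change)

Fixpoint:
  val[0] = +
  val[1] = ⊤
  val[2] = ⊤
  val[3] = ⊤
  val[4] = ⊤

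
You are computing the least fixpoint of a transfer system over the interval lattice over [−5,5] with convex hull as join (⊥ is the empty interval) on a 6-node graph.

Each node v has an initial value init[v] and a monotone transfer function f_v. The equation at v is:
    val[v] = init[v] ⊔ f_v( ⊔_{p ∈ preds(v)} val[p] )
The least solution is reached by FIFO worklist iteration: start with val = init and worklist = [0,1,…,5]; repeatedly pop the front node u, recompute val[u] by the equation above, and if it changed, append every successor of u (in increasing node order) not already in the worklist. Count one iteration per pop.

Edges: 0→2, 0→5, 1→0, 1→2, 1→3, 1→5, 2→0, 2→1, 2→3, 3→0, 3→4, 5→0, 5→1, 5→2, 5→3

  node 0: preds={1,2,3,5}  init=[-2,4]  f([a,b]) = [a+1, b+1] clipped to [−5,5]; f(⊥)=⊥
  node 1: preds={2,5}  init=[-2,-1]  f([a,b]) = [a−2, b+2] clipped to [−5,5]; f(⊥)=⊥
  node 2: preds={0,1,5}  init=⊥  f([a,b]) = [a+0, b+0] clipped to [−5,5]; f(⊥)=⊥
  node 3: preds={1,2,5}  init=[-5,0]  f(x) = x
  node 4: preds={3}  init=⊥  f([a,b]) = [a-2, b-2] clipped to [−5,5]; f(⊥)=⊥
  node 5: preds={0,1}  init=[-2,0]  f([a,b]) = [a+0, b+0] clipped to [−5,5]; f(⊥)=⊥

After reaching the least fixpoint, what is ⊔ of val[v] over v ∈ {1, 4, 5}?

Worklist (16 pops):
  #1 pop 0: in=[-5,0] → [-4,4] (was [-2,4]); enqueue []
  #2 pop 1: in=[-2,0] → [-4,2] (was [-2,-1]); enqueue [0]
  #3 pop 2: in=[-4,4] → [-4,4] (was ⊥); enqueue [1]
  #4 pop 3: in=[-4,4] → [-5,4] (was [-5,0]); enqueue []
  #5 pop 4: in=[-5,4] → [-5,2] (was ⊥); enqueue []
  #6 pop 5: in=[-4,4] → [-4,4] (was [-2,0]); enqueue [2,3]
  #7 pop 0: in=[-5,4] → [-4,5] (was [-4,4]); enqueue [5]
  #8 pop 1: in=[-4,4] → [-5,5] (was [-4,2]); enqueue [0]
  #9 pop 2: in=[-5,5] → [-5,5] (was [-4,4]); enqueue [1]
  #10 pop 3: in=[-5,5] → [-5,5] (was [-5,4]); enqueue [4]
  #11 pop 5: in=[-5,5] → [-5,5] (was [-4,4]); enqueue [2,3]
  #12 pop 0: in=[-5,5] → [-4,5] (no change)
  #13 pop 1: in=[-5,5] → [-5,5] (no change)
  #14 pop 4: in=[-5,5] → [-5,3] (was [-5,2]); enqueue []
  #15 pop 2: in=[-5,5] → [-5,5] (no change)
  #16 pop 3: in=[-5,5] → [-5,5] (no change)

Fixpoint:
  val[0] = [-4,5]
  val[1] = [-5,5]
  val[2] = [-5,5]
  val[3] = [-5,5]
  val[4] = [-5,3]
  val[5] = [-5,5]

[-5,5]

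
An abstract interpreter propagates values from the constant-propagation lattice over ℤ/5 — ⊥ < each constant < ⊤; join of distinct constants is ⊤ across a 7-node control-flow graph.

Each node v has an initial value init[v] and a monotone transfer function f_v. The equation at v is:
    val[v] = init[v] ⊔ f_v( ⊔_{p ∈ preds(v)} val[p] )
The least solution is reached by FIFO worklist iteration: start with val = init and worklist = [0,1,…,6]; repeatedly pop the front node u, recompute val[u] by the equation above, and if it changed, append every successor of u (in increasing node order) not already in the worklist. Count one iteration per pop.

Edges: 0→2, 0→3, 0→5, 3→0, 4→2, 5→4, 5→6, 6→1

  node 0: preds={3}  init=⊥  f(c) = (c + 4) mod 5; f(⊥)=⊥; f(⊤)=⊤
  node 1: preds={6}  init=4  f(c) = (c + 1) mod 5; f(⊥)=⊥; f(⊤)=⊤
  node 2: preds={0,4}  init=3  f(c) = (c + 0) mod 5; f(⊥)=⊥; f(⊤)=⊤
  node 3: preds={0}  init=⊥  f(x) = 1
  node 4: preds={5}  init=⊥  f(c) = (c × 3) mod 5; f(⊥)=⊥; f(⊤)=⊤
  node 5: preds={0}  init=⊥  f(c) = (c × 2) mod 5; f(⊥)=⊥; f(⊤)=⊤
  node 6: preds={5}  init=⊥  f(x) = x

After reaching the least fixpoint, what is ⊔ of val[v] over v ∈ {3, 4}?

⊤

Trace (15 dequeues):
  [1] u=0 | in ⊥ | out ⊥ | ==
  [2] u=1 | in ⊥ | out 4 | ==
  [3] u=2 | in ⊥ | out 3 | ==
  [4] u=3 | in ⊥ | out 1 | prev ⊥ | push {0}
  [5] u=4 | in ⊥ | out ⊥ | ==
  [6] u=5 | in ⊥ | out ⊥ | ==
  [7] u=6 | in ⊥ | out ⊥ | ==
  [8] u=0 | in 1 | out 0 | prev ⊥ | push {2,3,5}
  [9] u=2 | in 0 | out ⊤ | prev 3 | push {}
  [10] u=3 | in 0 | out 1 | ==
  [11] u=5 | in 0 | out 0 | prev ⊥ | push {4,6}
  [12] u=4 | in 0 | out 0 | prev ⊥ | push {2}
  [13] u=6 | in 0 | out 0 | prev ⊥ | push {1}
  [14] u=2 | in 0 | out ⊤ | ==
  [15] u=1 | in 0 | out ⊤ | prev 4 | push {}

Converged values:
  [0] 0
  [1] ⊤
  [2] ⊤
  [3] 1
  [4] 0
  [5] 0
  [6] 0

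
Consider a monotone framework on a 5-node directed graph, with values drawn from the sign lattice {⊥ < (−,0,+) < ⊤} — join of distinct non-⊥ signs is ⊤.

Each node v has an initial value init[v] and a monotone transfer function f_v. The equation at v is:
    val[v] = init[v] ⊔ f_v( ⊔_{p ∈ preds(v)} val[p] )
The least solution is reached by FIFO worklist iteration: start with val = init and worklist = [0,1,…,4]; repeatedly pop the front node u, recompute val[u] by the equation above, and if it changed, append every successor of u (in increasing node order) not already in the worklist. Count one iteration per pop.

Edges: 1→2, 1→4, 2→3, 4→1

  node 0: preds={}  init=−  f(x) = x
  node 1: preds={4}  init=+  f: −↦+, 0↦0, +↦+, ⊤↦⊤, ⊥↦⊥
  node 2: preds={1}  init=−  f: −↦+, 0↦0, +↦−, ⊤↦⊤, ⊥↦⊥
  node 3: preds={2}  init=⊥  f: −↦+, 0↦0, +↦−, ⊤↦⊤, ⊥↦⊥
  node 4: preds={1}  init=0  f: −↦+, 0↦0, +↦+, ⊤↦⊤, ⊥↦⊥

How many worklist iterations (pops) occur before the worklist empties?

Trace (6 dequeues):
  [1] u=0 | in ⊥ | out − | ==
  [2] u=1 | in 0 | out ⊤ | prev + | push {}
  [3] u=2 | in ⊤ | out ⊤ | prev − | push {}
  [4] u=3 | in ⊤ | out ⊤ | prev ⊥ | push {}
  [5] u=4 | in ⊤ | out ⊤ | prev 0 | push {1}
  [6] u=1 | in ⊤ | out ⊤ | ==

Converged values:
  [0] −
  [1] ⊤
  [2] ⊤
  [3] ⊤
  [4] ⊤

6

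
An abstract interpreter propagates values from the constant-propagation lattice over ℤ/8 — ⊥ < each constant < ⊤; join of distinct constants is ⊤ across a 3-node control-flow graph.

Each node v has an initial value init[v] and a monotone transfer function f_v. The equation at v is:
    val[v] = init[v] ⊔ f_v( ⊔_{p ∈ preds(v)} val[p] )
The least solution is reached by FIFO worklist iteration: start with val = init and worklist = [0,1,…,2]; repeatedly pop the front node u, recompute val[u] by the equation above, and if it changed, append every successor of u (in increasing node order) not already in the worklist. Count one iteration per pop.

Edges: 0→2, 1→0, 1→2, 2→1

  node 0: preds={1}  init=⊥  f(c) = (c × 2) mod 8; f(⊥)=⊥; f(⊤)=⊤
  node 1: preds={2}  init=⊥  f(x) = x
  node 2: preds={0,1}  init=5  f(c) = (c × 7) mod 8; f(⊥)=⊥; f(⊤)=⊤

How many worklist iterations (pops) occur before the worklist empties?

Trace (8 dequeues):
  [1] u=0 | in ⊥ | out ⊥ | ==
  [2] u=1 | in 5 | out 5 | prev ⊥ | push {0}
  [3] u=2 | in 5 | out ⊤ | prev 5 | push {1}
  [4] u=0 | in 5 | out 2 | prev ⊥ | push {2}
  [5] u=1 | in ⊤ | out ⊤ | prev 5 | push {0}
  [6] u=2 | in ⊤ | out ⊤ | ==
  [7] u=0 | in ⊤ | out ⊤ | prev 2 | push {2}
  [8] u=2 | in ⊤ | out ⊤ | ==

Converged values:
  [0] ⊤
  [1] ⊤
  [2] ⊤

8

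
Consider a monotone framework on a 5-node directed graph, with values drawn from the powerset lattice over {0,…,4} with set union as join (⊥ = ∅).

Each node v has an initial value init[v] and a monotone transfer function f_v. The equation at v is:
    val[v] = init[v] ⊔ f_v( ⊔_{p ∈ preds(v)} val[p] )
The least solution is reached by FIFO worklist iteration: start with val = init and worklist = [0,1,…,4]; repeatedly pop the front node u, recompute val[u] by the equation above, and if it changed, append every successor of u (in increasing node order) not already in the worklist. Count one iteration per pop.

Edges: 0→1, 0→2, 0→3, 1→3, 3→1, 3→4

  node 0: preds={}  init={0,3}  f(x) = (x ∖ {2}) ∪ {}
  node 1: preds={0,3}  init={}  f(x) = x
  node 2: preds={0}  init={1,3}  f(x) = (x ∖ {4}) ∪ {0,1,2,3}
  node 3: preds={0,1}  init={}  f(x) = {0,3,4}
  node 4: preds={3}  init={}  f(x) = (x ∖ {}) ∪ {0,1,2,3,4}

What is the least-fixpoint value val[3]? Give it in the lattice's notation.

{0,3,4}

Iteration log — 7 steps:
  step 1. node 0  ⊔preds={}  new={0,3}  stable
  step 2. node 1  ⊔preds={0,3}  new={0,3}  old={}  +wl: 
  step 3. node 2  ⊔preds={0,3}  new={0,1,2,3}  old={1,3}  +wl: 
  step 4. node 3  ⊔preds={0,3}  new={0,3,4}  old={}  +wl: 1
  step 5. node 4  ⊔preds={0,3,4}  new={0,1,2,3,4}  old={}  +wl: 
  step 6. node 1  ⊔preds={0,3,4}  new={0,3,4}  old={0,3}  +wl: 3
  step 7. node 3  ⊔preds={0,3,4}  new={0,3,4}  stable

Least fixpoint reached:
  node 0: {0,3}
  node 1: {0,3,4}
  node 2: {0,1,2,3}
  node 3: {0,3,4}
  node 4: {0,1,2,3,4}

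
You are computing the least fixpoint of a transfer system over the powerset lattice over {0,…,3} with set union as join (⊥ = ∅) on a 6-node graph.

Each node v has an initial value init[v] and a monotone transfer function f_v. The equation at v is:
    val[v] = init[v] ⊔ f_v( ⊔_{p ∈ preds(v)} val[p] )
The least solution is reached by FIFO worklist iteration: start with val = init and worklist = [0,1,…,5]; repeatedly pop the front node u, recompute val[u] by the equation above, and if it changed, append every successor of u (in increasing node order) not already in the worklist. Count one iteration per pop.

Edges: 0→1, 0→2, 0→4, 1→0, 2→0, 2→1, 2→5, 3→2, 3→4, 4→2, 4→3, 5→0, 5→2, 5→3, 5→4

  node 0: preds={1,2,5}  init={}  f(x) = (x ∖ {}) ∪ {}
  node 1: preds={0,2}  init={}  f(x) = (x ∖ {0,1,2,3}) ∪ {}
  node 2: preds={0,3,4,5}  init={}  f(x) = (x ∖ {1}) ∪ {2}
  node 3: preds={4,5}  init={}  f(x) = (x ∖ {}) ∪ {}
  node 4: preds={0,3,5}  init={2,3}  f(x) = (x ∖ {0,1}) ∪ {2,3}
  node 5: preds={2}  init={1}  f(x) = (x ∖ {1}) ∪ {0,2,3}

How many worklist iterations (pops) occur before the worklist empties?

Trace (15 dequeues):
  [1] u=0 | in {1} | out {1} | prev {} | push {}
  [2] u=1 | in {1} | out {} | ==
  [3] u=2 | in {1,2,3} | out {2,3} | prev {} | push {0,1}
  [4] u=3 | in {1,2,3} | out {1,2,3} | prev {} | push {2}
  [5] u=4 | in {1,2,3} | out {2,3} | ==
  [6] u=5 | in {2,3} | out {0,1,2,3} | prev {1} | push {3,4}
  [7] u=0 | in {0,1,2,3} | out {0,1,2,3} | prev {1} | push {}
  [8] u=1 | in {0,1,2,3} | out {} | ==
  [9] u=2 | in {0,1,2,3} | out {0,2,3} | prev {2,3} | push {0,1,5}
  [10] u=3 | in {0,1,2,3} | out {0,1,2,3} | prev {1,2,3} | push {2}
  [11] u=4 | in {0,1,2,3} | out {2,3} | ==
  [12] u=0 | in {0,1,2,3} | out {0,1,2,3} | ==
  [13] u=1 | in {0,1,2,3} | out {} | ==
  [14] u=5 | in {0,2,3} | out {0,1,2,3} | ==
  [15] u=2 | in {0,1,2,3} | out {0,2,3} | ==

Converged values:
  [0] {0,1,2,3}
  [1] {}
  [2] {0,2,3}
  [3] {0,1,2,3}
  [4] {2,3}
  [5] {0,1,2,3}

15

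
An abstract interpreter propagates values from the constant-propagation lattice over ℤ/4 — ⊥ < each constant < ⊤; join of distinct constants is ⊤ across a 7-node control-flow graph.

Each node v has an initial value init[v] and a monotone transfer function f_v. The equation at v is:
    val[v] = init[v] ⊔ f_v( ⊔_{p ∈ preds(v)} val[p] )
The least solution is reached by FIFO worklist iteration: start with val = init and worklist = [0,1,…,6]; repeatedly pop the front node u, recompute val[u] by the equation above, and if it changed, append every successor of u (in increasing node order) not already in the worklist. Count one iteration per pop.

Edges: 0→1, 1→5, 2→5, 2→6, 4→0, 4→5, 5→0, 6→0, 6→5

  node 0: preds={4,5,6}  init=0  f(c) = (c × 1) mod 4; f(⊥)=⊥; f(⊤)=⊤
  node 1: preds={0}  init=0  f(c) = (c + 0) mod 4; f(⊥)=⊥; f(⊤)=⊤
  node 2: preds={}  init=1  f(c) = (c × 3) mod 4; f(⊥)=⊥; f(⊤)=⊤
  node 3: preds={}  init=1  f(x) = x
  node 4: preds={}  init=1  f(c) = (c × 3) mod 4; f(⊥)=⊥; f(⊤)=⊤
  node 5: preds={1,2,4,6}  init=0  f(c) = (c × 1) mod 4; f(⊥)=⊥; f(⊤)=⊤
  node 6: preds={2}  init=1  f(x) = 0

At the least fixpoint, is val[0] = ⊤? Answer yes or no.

Iteration log — 9 steps:
  step 1. node 0  ⊔preds=⊤  new=⊤  old=0  +wl: 
  step 2. node 1  ⊔preds=⊤  new=⊤  old=0  +wl: 
  step 3. node 2  ⊔preds=⊥  new=1  stable
  step 4. node 3  ⊔preds=⊥  new=1  stable
  step 5. node 4  ⊔preds=⊥  new=1  stable
  step 6. node 5  ⊔preds=⊤  new=⊤  old=0  +wl: 0
  step 7. node 6  ⊔preds=1  new=⊤  old=1  +wl: 5
  step 8. node 0  ⊔preds=⊤  new=⊤  stable
  step 9. node 5  ⊔preds=⊤  new=⊤  stable

Least fixpoint reached:
  node 0: ⊤
  node 1: ⊤
  node 2: 1
  node 3: 1
  node 4: 1
  node 5: ⊤
  node 6: ⊤

yes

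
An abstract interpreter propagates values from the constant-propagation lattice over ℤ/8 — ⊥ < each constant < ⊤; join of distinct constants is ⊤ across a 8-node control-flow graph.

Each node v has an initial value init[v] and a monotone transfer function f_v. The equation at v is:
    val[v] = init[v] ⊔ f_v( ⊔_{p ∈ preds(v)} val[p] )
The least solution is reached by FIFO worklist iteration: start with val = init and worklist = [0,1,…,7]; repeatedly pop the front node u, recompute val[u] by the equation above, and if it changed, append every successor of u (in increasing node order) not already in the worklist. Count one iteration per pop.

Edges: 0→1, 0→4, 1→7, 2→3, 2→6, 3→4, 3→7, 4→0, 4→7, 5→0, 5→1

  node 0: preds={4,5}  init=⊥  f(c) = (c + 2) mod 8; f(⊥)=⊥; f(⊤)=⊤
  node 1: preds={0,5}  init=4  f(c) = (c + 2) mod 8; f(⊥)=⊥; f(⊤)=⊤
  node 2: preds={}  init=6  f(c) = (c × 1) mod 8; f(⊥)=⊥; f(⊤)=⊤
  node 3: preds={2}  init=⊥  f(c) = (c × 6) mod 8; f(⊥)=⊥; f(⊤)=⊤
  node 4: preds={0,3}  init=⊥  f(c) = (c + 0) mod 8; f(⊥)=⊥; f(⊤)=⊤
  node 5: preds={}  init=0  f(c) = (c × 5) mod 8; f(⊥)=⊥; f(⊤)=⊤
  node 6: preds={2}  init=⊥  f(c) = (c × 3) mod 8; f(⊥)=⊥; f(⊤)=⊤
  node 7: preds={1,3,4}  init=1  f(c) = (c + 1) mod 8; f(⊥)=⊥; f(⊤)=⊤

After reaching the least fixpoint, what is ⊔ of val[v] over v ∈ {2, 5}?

⊤

Trace (11 dequeues):
  [1] u=0 | in 0 | out 2 | prev ⊥ | push {}
  [2] u=1 | in ⊤ | out ⊤ | prev 4 | push {}
  [3] u=2 | in ⊥ | out 6 | ==
  [4] u=3 | in 6 | out 4 | prev ⊥ | push {}
  [5] u=4 | in ⊤ | out ⊤ | prev ⊥ | push {0}
  [6] u=5 | in ⊥ | out 0 | ==
  [7] u=6 | in 6 | out 2 | prev ⊥ | push {}
  [8] u=7 | in ⊤ | out ⊤ | prev 1 | push {}
  [9] u=0 | in ⊤ | out ⊤ | prev 2 | push {1,4}
  [10] u=1 | in ⊤ | out ⊤ | ==
  [11] u=4 | in ⊤ | out ⊤ | ==

Converged values:
  [0] ⊤
  [1] ⊤
  [2] 6
  [3] 4
  [4] ⊤
  [5] 0
  [6] 2
  [7] ⊤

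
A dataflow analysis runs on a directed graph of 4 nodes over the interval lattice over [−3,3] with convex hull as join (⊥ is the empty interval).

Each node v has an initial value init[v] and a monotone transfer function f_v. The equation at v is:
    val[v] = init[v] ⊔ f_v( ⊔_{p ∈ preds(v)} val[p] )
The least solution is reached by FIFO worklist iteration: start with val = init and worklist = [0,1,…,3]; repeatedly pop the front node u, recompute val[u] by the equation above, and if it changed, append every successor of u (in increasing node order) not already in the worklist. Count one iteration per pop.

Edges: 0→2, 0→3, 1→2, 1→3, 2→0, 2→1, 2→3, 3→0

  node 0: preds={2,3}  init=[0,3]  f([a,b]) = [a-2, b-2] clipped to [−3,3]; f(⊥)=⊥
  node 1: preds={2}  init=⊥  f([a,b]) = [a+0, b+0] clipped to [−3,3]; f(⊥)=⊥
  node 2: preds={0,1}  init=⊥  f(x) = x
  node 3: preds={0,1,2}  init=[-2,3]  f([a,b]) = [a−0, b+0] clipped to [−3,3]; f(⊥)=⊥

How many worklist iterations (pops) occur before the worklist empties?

8

Trace (8 dequeues):
  [1] u=0 | in [-2,3] | out [-3,3] | prev [0,3] | push {}
  [2] u=1 | in ⊥ | out ⊥ | ==
  [3] u=2 | in [-3,3] | out [-3,3] | prev ⊥ | push {0,1}
  [4] u=3 | in [-3,3] | out [-3,3] | prev [-2,3] | push {}
  [5] u=0 | in [-3,3] | out [-3,3] | ==
  [6] u=1 | in [-3,3] | out [-3,3] | prev ⊥ | push {2,3}
  [7] u=2 | in [-3,3] | out [-3,3] | ==
  [8] u=3 | in [-3,3] | out [-3,3] | ==

Converged values:
  [0] [-3,3]
  [1] [-3,3]
  [2] [-3,3]
  [3] [-3,3]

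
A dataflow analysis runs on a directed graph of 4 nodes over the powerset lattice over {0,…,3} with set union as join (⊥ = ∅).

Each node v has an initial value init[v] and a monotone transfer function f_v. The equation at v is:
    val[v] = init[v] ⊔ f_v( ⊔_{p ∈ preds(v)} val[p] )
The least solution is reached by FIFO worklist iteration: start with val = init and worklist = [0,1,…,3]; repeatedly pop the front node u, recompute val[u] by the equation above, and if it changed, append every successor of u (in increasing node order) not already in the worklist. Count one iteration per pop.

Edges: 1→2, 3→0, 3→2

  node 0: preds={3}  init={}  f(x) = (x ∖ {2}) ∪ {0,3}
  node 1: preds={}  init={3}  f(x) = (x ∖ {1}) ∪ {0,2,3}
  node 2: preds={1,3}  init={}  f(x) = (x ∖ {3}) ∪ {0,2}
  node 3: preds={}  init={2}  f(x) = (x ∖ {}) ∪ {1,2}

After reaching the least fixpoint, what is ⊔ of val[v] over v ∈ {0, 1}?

{0,1,2,3}

Worklist (6 pops):
  #1 pop 0: in={2} → {0,3} (was {}); enqueue []
  #2 pop 1: in={} → {0,2,3} (was {3}); enqueue []
  #3 pop 2: in={0,2,3} → {0,2} (was {}); enqueue []
  #4 pop 3: in={} → {1,2} (was {2}); enqueue [0,2]
  #5 pop 0: in={1,2} → {0,1,3} (was {0,3}); enqueue []
  #6 pop 2: in={0,1,2,3} → {0,1,2} (was {0,2}); enqueue []

Fixpoint:
  val[0] = {0,1,3}
  val[1] = {0,2,3}
  val[2] = {0,1,2}
  val[3] = {1,2}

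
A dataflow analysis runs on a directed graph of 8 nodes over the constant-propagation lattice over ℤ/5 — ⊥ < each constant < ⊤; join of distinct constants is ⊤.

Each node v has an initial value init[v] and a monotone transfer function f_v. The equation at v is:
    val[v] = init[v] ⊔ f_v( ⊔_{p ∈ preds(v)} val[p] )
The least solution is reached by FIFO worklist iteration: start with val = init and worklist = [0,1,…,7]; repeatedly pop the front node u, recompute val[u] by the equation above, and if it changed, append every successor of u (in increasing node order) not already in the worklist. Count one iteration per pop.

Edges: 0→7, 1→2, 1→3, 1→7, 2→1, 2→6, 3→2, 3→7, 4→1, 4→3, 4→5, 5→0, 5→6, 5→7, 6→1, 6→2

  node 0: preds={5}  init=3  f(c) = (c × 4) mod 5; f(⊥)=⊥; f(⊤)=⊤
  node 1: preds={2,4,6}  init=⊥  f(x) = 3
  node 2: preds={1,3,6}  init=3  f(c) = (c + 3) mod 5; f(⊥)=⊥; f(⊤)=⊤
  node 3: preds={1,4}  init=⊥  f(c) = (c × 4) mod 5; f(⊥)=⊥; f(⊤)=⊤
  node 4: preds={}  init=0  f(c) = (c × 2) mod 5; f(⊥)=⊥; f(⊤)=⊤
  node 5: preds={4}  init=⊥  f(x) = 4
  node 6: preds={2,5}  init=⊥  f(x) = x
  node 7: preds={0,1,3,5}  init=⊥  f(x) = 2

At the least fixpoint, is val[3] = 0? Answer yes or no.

no

Iteration log — 12 steps:
  step 1. node 0  ⊔preds=⊥  new=3  stable
  step 2. node 1  ⊔preds=⊤  new=3  old=⊥  +wl: 
  step 3. node 2  ⊔preds=3  new=⊤  old=3  +wl: 1
  step 4. node 3  ⊔preds=⊤  new=⊤  old=⊥  +wl: 2
  step 5. node 4  ⊔preds=⊥  new=0  stable
  step 6. node 5  ⊔preds=0  new=4  old=⊥  +wl: 0
  step 7. node 6  ⊔preds=⊤  new=⊤  old=⊥  +wl: 
  step 8. node 7  ⊔preds=⊤  new=2  old=⊥  +wl: 
  step 9. node 1  ⊔preds=⊤  new=3  stable
  step 10. node 2  ⊔preds=⊤  new=⊤  stable
  step 11. node 0  ⊔preds=4  new=⊤  old=3  +wl: 7
  step 12. node 7  ⊔preds=⊤  new=2  stable

Least fixpoint reached:
  node 0: ⊤
  node 1: 3
  node 2: ⊤
  node 3: ⊤
  node 4: 0
  node 5: 4
  node 6: ⊤
  node 7: 2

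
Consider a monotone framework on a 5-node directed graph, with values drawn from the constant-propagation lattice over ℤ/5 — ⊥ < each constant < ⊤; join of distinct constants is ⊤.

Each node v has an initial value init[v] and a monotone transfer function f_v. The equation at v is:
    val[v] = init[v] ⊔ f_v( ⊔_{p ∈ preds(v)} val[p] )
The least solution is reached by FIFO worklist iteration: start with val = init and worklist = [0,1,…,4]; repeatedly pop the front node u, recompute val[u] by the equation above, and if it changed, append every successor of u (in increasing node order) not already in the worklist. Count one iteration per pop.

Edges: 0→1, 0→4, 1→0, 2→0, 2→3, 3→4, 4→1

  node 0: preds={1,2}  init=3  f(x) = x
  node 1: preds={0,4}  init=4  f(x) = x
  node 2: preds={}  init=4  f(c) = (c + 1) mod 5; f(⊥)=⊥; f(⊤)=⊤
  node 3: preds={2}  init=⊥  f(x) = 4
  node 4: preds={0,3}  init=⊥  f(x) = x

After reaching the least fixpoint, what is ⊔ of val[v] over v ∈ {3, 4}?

⊤

Trace (7 dequeues):
  [1] u=0 | in 4 | out ⊤ | prev 3 | push {}
  [2] u=1 | in ⊤ | out ⊤ | prev 4 | push {0}
  [3] u=2 | in ⊥ | out 4 | ==
  [4] u=3 | in 4 | out 4 | prev ⊥ | push {}
  [5] u=4 | in ⊤ | out ⊤ | prev ⊥ | push {1}
  [6] u=0 | in ⊤ | out ⊤ | ==
  [7] u=1 | in ⊤ | out ⊤ | ==

Converged values:
  [0] ⊤
  [1] ⊤
  [2] 4
  [3] 4
  [4] ⊤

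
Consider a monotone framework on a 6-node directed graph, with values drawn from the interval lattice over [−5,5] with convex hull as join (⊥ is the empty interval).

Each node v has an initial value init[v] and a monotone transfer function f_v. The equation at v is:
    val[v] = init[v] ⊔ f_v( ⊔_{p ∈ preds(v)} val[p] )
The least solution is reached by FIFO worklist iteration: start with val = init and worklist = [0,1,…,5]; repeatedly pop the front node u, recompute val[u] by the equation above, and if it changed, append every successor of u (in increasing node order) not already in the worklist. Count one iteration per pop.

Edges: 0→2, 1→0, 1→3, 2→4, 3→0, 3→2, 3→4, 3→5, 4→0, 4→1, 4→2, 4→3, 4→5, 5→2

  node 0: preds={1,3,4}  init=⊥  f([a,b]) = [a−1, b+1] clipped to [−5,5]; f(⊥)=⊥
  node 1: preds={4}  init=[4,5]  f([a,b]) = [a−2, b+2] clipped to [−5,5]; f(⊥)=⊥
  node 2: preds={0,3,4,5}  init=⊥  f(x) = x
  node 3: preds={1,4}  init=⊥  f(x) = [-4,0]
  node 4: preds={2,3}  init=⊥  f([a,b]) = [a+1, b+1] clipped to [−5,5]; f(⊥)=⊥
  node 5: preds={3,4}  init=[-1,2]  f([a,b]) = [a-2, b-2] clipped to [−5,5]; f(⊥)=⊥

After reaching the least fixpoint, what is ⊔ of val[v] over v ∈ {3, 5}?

Iteration log — 16 steps:
  step 1. node 0  ⊔preds=[4,5]  new=[3,5]  old=⊥  +wl: 
  step 2. node 1  ⊔preds=⊥  new=[4,5]  stable
  step 3. node 2  ⊔preds=[-1,5]  new=[-1,5]  old=⊥  +wl: 
  step 4. node 3  ⊔preds=[4,5]  new=[-4,0]  old=⊥  +wl: 0,2
  step 5. node 4  ⊔preds=[-4,5]  new=[-3,5]  old=⊥  +wl: 1,3
  step 6. node 5  ⊔preds=[-4,5]  new=[-5,3]  old=[-1,2]  +wl: 
  step 7. node 0  ⊔preds=[-4,5]  new=[-5,5]  old=[3,5]  +wl: 
  step 8. node 2  ⊔preds=[-5,5]  new=[-5,5]  old=[-1,5]  +wl: 4
  step 9. node 1  ⊔preds=[-3,5]  new=[-5,5]  old=[4,5]  +wl: 0
  step 10. node 3  ⊔preds=[-5,5]  new=[-4,0]  stable
  step 11. node 4  ⊔preds=[-5,5]  new=[-4,5]  old=[-3,5]  +wl: 1,2,3,5
  step 12. node 0  ⊔preds=[-5,5]  new=[-5,5]  stable
  step 13. node 1  ⊔preds=[-4,5]  new=[-5,5]  stable
  step 14. node 2  ⊔preds=[-5,5]  new=[-5,5]  stable
  step 15. node 3  ⊔preds=[-5,5]  new=[-4,0]  stable
  step 16. node 5  ⊔preds=[-4,5]  new=[-5,3]  stable

Least fixpoint reached:
  node 0: [-5,5]
  node 1: [-5,5]
  node 2: [-5,5]
  node 3: [-4,0]
  node 4: [-4,5]
  node 5: [-5,3]

[-5,3]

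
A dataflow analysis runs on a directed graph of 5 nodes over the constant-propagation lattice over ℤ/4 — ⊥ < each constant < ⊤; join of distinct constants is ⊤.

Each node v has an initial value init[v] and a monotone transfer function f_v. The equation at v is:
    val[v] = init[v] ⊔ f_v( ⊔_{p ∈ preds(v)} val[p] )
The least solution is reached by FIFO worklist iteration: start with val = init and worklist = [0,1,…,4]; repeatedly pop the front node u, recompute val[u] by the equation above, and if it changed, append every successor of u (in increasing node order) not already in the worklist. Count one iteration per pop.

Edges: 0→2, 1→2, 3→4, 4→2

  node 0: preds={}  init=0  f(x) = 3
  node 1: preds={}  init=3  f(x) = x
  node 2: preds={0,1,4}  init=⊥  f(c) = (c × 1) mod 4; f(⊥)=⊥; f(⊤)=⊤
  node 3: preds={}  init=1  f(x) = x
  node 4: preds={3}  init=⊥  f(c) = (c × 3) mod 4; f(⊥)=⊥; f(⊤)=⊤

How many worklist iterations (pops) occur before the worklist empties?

6

Iteration log — 6 steps:
  step 1. node 0  ⊔preds=⊥  new=⊤  old=0  +wl: 
  step 2. node 1  ⊔preds=⊥  new=3  stable
  step 3. node 2  ⊔preds=⊤  new=⊤  old=⊥  +wl: 
  step 4. node 3  ⊔preds=⊥  new=1  stable
  step 5. node 4  ⊔preds=1  new=3  old=⊥  +wl: 2
  step 6. node 2  ⊔preds=⊤  new=⊤  stable

Least fixpoint reached:
  node 0: ⊤
  node 1: 3
  node 2: ⊤
  node 3: 1
  node 4: 3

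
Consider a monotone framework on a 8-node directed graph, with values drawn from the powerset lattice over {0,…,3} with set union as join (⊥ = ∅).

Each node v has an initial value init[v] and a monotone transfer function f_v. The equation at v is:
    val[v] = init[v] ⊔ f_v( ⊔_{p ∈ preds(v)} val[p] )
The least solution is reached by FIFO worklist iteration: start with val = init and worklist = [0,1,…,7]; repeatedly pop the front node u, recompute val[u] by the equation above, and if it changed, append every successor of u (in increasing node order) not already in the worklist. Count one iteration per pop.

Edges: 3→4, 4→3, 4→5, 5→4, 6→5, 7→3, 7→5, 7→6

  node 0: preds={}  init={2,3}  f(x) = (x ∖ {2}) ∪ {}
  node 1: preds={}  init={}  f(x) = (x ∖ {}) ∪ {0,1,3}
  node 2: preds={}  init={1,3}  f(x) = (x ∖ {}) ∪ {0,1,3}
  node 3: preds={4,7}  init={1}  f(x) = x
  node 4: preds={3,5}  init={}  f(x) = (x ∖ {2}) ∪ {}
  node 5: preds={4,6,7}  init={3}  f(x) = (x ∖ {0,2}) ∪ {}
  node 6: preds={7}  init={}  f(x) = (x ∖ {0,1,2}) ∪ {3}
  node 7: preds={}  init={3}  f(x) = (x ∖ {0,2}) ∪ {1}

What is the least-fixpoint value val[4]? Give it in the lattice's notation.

{1,3}

Iteration log — 12 steps:
  step 1. node 0  ⊔preds={}  new={2,3}  stable
  step 2. node 1  ⊔preds={}  new={0,1,3}  old={}  +wl: 
  step 3. node 2  ⊔preds={}  new={0,1,3}  old={1,3}  +wl: 
  step 4. node 3  ⊔preds={3}  new={1,3}  old={1}  +wl: 
  step 5. node 4  ⊔preds={1,3}  new={1,3}  old={}  +wl: 3
  step 6. node 5  ⊔preds={1,3}  new={1,3}  old={3}  +wl: 4
  step 7. node 6  ⊔preds={3}  new={3}  old={}  +wl: 5
  step 8. node 7  ⊔preds={}  new={1,3}  old={3}  +wl: 6
  step 9. node 3  ⊔preds={1,3}  new={1,3}  stable
  step 10. node 4  ⊔preds={1,3}  new={1,3}  stable
  step 11. node 5  ⊔preds={1,3}  new={1,3}  stable
  step 12. node 6  ⊔preds={1,3}  new={3}  stable

Least fixpoint reached:
  node 0: {2,3}
  node 1: {0,1,3}
  node 2: {0,1,3}
  node 3: {1,3}
  node 4: {1,3}
  node 5: {1,3}
  node 6: {3}
  node 7: {1,3}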